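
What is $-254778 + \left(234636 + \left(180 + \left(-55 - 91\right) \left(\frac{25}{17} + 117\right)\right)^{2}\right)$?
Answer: $\frac{84665867218}{289} \approx 2.9296 \cdot 10^{8}$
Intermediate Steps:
$-254778 + \left(234636 + \left(180 + \left(-55 - 91\right) \left(\frac{25}{17} + 117\right)\right)^{2}\right) = -254778 + \left(234636 + \left(180 - 146 \left(25 \cdot \frac{1}{17} + 117\right)\right)^{2}\right) = -254778 + \left(234636 + \left(180 - 146 \left(\frac{25}{17} + 117\right)\right)^{2}\right) = -254778 + \left(234636 + \left(180 - \frac{294044}{17}\right)^{2}\right) = -254778 + \left(234636 + \left(- \frac{290984}{17}\right)^{2}\right) = -254778 + \left(234636 + \frac{84671688256}{289}\right) = -254778 + \frac{84739498060}{289} = \frac{84665867218}{289}$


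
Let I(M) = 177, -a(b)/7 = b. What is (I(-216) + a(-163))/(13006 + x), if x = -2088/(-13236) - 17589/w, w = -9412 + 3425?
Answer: 8703625198/85907657371 ≈ 0.10131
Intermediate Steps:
a(b) = -7*b
w = -5987
x = 20442405/6603661 (x = -2088/(-13236) - 17589/(-5987) = -2088*(-1/13236) - 17589*(-1/5987) = 174/1103 + 17589/5987 = 20442405/6603661 ≈ 3.0956)
(I(-216) + a(-163))/(13006 + x) = (177 - 7*(-163))/(13006 + 20442405/6603661) = (177 + 1141)/(85907657371/6603661) = 1318*(6603661/85907657371) = 8703625198/85907657371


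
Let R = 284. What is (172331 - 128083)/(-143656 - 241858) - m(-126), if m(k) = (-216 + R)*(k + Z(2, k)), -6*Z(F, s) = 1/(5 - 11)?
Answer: 14860401799/1734813 ≈ 8566.0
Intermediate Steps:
Z(F, s) = 1/36 (Z(F, s) = -1/(6*(5 - 11)) = -⅙/(-6) = -⅙*(-⅙) = 1/36)
m(k) = 17/9 + 68*k (m(k) = (-216 + 284)*(k + 1/36) = 68*(1/36 + k) = 17/9 + 68*k)
(172331 - 128083)/(-143656 - 241858) - m(-126) = (172331 - 128083)/(-143656 - 241858) - (17/9 + 68*(-126)) = 44248/(-385514) - (17/9 - 8568) = 44248*(-1/385514) - 1*(-77095/9) = -22124/192757 + 77095/9 = 14860401799/1734813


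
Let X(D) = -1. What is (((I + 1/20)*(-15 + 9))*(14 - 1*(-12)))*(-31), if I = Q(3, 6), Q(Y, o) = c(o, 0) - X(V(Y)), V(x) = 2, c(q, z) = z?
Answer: 25389/5 ≈ 5077.8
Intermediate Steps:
Q(Y, o) = 1 (Q(Y, o) = 0 - 1*(-1) = 0 + 1 = 1)
I = 1
(((I + 1/20)*(-15 + 9))*(14 - 1*(-12)))*(-31) = (((1 + 1/20)*(-15 + 9))*(14 - 1*(-12)))*(-31) = (((1 + 1/20)*(-6))*(14 + 12))*(-31) = (((21/20)*(-6))*26)*(-31) = -63/10*26*(-31) = -819/5*(-31) = 25389/5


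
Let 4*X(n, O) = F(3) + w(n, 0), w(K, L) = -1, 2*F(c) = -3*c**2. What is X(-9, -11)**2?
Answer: 841/64 ≈ 13.141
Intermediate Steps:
F(c) = -3*c**2/2 (F(c) = (-3*c**2)/2 = -3*c**2/2)
X(n, O) = -29/8 (X(n, O) = (-3/2*3**2 - 1)/4 = (-3/2*9 - 1)/4 = (-27/2 - 1)/4 = (1/4)*(-29/2) = -29/8)
X(-9, -11)**2 = (-29/8)**2 = 841/64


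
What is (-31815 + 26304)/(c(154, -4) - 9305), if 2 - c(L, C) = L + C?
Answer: 1837/3151 ≈ 0.58299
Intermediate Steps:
c(L, C) = 2 - C - L (c(L, C) = 2 - (L + C) = 2 - (C + L) = 2 + (-C - L) = 2 - C - L)
(-31815 + 26304)/(c(154, -4) - 9305) = (-31815 + 26304)/((2 - 1*(-4) - 1*154) - 9305) = -5511/((2 + 4 - 154) - 9305) = -5511/(-148 - 9305) = -5511/(-9453) = -5511*(-1/9453) = 1837/3151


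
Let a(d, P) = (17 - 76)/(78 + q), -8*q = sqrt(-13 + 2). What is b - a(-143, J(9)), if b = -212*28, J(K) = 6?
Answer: -2311106704/389387 + 472*I*sqrt(11)/389387 ≈ -5935.2 + 0.0040203*I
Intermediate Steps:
q = -I*sqrt(11)/8 (q = -sqrt(-13 + 2)/8 = -I*sqrt(11)/8 ≈ -0.41458*I)
a(d, P) = -59/(78 - I*sqrt(11)/8) (a(d, P) = (17 - 76)/(78 - I*sqrt(11)/8) = -59/(78 - I*sqrt(11)/8))
b = -5936
b - a(-143, J(9)) = -5936 - (-294528/389387 - 472*I*sqrt(11)/389387) = -5936 + (294528/389387 + 472*I*sqrt(11)/389387) = -2311106704/389387 + 472*I*sqrt(11)/389387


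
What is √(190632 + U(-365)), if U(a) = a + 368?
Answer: √190635 ≈ 436.62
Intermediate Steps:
U(a) = 368 + a
√(190632 + U(-365)) = √(190632 + (368 - 365)) = √(190632 + 3) = √190635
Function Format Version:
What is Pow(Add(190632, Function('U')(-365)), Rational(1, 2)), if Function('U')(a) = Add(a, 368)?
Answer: Pow(190635, Rational(1, 2)) ≈ 436.62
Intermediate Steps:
Function('U')(a) = Add(368, a)
Pow(Add(190632, Function('U')(-365)), Rational(1, 2)) = Pow(Add(190632, Add(368, -365)), Rational(1, 2)) = Pow(Add(190632, 3), Rational(1, 2)) = Pow(190635, Rational(1, 2))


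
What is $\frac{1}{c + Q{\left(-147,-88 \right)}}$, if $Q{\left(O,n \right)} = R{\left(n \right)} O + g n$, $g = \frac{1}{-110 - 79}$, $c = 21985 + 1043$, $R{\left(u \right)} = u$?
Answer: $\frac{189}{6797284} \approx 2.7805 \cdot 10^{-5}$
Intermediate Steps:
$c = 23028$
$g = - \frac{1}{189}$ ($g = \frac{1}{-189} = - \frac{1}{189} \approx -0.005291$)
$Q{\left(O,n \right)} = - \frac{n}{189} + O n$ ($Q{\left(O,n \right)} = n O - \frac{n}{189} = O n - \frac{n}{189} = - \frac{n}{189} + O n$)
$\frac{1}{c + Q{\left(-147,-88 \right)}} = \frac{1}{23028 - 88 \left(- \frac{1}{189} - 147\right)} = \frac{1}{23028 - - \frac{2444992}{189}} = \frac{1}{23028 + \frac{2444992}{189}} = \frac{1}{\frac{6797284}{189}} = \frac{189}{6797284}$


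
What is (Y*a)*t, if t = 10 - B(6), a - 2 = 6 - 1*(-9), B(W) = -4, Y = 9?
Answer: 2142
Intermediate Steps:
a = 17 (a = 2 + (6 - 1*(-9)) = 2 + (6 + 9) = 2 + 15 = 17)
t = 14 (t = 10 - 1*(-4) = 10 + 4 = 14)
(Y*a)*t = (9*17)*14 = 153*14 = 2142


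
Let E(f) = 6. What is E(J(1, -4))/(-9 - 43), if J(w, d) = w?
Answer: -3/26 ≈ -0.11538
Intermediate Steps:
E(J(1, -4))/(-9 - 43) = 6/(-9 - 43) = 6/(-52) = -1/52*6 = -3/26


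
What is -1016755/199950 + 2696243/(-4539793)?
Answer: -1030994203913/181546322070 ≈ -5.6790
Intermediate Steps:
-1016755/199950 + 2696243/(-4539793) = -1016755*1/199950 + 2696243*(-1/4539793) = -203351/39990 - 2696243/4539793 = -1030994203913/181546322070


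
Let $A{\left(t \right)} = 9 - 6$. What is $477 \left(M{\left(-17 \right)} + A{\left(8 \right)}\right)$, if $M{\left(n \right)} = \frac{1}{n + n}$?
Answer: $\frac{48177}{34} \approx 1417.0$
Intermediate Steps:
$M{\left(n \right)} = \frac{1}{2 n}$
$A{\left(t \right)} = 3$ ($A{\left(t \right)} = 9 - 6 = 3$)
$477 \left(M{\left(-17 \right)} + A{\left(8 \right)}\right) = 477 \left(\frac{1}{2 \left(-17\right)} + 3\right) = 477 \left(\frac{1}{2} \left(- \frac{1}{17}\right) + 3\right) = 477 \left(- \frac{1}{34} + 3\right) = 477 \cdot \frac{101}{34} = \frac{48177}{34}$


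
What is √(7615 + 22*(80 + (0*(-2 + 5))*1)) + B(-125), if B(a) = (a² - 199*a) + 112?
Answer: 40612 + 25*√15 ≈ 40709.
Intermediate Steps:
B(a) = 112 + a² - 199*a
√(7615 + 22*(80 + (0*(-2 + 5))*1)) + B(-125) = √(7615 + 22*(80 + (0*(-2 + 5))*1)) + (112 + (-125)² - 199*(-125)) = √(7615 + 22*(80 + (0*3)*1)) + (112 + 15625 + 24875) = √(7615 + 22*(80 + 0*1)) + 40612 = √(7615 + 22*(80 + 0)) + 40612 = √(7615 + 22*80) + 40612 = √(7615 + 1760) + 40612 = √9375 + 40612 = 25*√15 + 40612 = 40612 + 25*√15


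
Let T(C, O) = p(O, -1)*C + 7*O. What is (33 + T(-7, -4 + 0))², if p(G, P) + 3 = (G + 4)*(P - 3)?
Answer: 676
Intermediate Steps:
p(G, P) = -3 + (-3 + P)*(4 + G) (p(G, P) = -3 + (G + 4)*(P - 3) = -3 + (4 + G)*(-3 + P) = -3 + (-3 + P)*(4 + G))
T(C, O) = 7*O + C*(-19 - 4*O) (T(C, O) = (-15 - 3*O + 4*(-1) + O*(-1))*C + 7*O = (-15 - 3*O - 4 - O)*C + 7*O = (-19 - 4*O)*C + 7*O = C*(-19 - 4*O) + 7*O = 7*O + C*(-19 - 4*O))
(33 + T(-7, -4 + 0))² = (33 + (7*(-4 + 0) - 1*(-7)*(19 + 4*(-4 + 0))))² = (33 + (7*(-4) - 1*(-7)*(19 + 4*(-4))))² = (33 + (-28 - 1*(-7)*(19 - 16)))² = (33 + (-28 - 1*(-7)*3))² = (33 + (-28 + 21))² = (33 - 7)² = 26² = 676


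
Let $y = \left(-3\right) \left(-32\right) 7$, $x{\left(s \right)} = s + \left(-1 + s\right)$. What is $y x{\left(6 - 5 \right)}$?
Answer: $672$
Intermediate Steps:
$x{\left(s \right)} = -1 + 2 s$
$y = 672$ ($y = 96 \cdot 7 = 672$)
$y x{\left(6 - 5 \right)} = 672 \left(-1 + 2 \left(6 - 5\right)\right) = 672 \left(-1 + 2 \cdot 1\right) = 672 \left(-1 + 2\right) = 672 \cdot 1 = 672$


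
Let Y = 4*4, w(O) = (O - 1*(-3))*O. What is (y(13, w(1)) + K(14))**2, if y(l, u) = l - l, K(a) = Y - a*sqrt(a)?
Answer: 3000 - 448*sqrt(14) ≈ 1323.7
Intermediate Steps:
w(O) = O*(3 + O) (w(O) = (O + 3)*O = (3 + O)*O = O*(3 + O))
Y = 16
K(a) = 16 - a**(3/2) (K(a) = 16 - a*sqrt(a) = 16 - a**(3/2))
y(l, u) = 0
(y(13, w(1)) + K(14))**2 = (0 + (16 - 14**(3/2)))**2 = (0 + (16 - 14*sqrt(14)))**2 = (16 - 14*sqrt(14))**2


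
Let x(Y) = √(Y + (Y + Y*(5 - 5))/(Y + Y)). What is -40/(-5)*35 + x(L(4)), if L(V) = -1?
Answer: 280 + I*√2/2 ≈ 280.0 + 0.70711*I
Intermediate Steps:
x(Y) = √(½ + Y) (x(Y) = √(Y + (Y + Y*0)/((2*Y))) = √(Y + (Y + 0)*(1/(2*Y))) = √(Y + Y*(1/(2*Y))) = √(Y + ½) = √(½ + Y))
-40/(-5)*35 + x(L(4)) = -40/(-5)*35 + √(2 + 4*(-1))/2 = -40*(-⅕)*35 + √(2 - 4)/2 = 8*35 + √(-2)/2 = 280 + (I*√2)/2 = 280 + I*√2/2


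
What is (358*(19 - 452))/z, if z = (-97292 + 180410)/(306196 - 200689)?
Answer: -2725843683/13853 ≈ -1.9677e+5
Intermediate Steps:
z = 27706/35169 (z = 83118/105507 = 83118*(1/105507) = 27706/35169 ≈ 0.78780)
(358*(19 - 452))/z = (358*(19 - 452))/(27706/35169) = (358*(-433))*(35169/27706) = -155014*35169/27706 = -2725843683/13853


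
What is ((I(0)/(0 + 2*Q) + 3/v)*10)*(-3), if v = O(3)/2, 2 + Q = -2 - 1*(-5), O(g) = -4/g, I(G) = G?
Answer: 135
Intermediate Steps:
Q = 1 (Q = -2 + (-2 - 1*(-5)) = -2 + (-2 + 5) = -2 + 3 = 1)
v = -⅔ (v = -4/3/2 = -4*⅓*(½) = -4/3*½ = -⅔ ≈ -0.66667)
((I(0)/(0 + 2*Q) + 3/v)*10)*(-3) = ((0/(0 + 2*1) + 3/(-⅔))*10)*(-3) = ((0/(0 + 2) + 3*(-3/2))*10)*(-3) = ((0/2 - 9/2)*10)*(-3) = ((0*(½) - 9/2)*10)*(-3) = ((0 - 9/2)*10)*(-3) = -9/2*10*(-3) = -45*(-3) = 135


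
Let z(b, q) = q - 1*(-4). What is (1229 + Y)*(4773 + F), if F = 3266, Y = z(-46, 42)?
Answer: 10249725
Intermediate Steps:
z(b, q) = 4 + q (z(b, q) = q + 4 = 4 + q)
Y = 46 (Y = 4 + 42 = 46)
(1229 + Y)*(4773 + F) = (1229 + 46)*(4773 + 3266) = 1275*8039 = 10249725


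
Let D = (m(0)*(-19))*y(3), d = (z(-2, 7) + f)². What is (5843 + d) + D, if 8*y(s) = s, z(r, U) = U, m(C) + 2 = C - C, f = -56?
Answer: 33033/4 ≈ 8258.3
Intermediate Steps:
m(C) = -2 (m(C) = -2 + (C - C) = -2 + 0 = -2)
y(s) = s/8
d = 2401 (d = (7 - 56)² = (-49)² = 2401)
D = 57/4 (D = (-2*(-19))*((⅛)*3) = 38*(3/8) = 57/4 ≈ 14.250)
(5843 + d) + D = (5843 + 2401) + 57/4 = 8244 + 57/4 = 33033/4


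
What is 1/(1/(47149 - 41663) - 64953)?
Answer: -5486/356332157 ≈ -1.5396e-5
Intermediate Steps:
1/(1/(47149 - 41663) - 64953) = 1/(1/5486 - 64953) = 1/(-356332157/5486) = -5486/356332157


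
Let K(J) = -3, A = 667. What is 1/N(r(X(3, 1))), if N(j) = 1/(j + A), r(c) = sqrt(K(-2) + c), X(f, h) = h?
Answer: 667 + I*sqrt(2) ≈ 667.0 + 1.4142*I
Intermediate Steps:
r(c) = sqrt(-3 + c)
N(j) = 1/(667 + j) (N(j) = 1/(j + 667) = 1/(667 + j))
1/N(r(X(3, 1))) = 1/(1/(667 + sqrt(-3 + 1))) = 1/(1/(667 + sqrt(-2))) = 1/(1/(667 + I*sqrt(2))) = 667 + I*sqrt(2)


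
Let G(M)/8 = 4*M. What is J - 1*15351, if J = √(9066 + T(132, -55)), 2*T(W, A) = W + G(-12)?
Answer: -15351 + 2*√2235 ≈ -15256.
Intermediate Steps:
G(M) = 32*M (G(M) = 8*(4*M) = 32*M)
T(W, A) = -192 + W/2 (T(W, A) = (W + 32*(-12))/2 = (W - 384)/2 = (-384 + W)/2 = -192 + W/2)
J = 2*√2235 (J = √(9066 + (-192 + (½)*132)) = √(9066 + (-192 + 66)) = √(9066 - 126) = √8940 = 2*√2235 ≈ 94.552)
J - 1*15351 = 2*√2235 - 1*15351 = 2*√2235 - 15351 = -15351 + 2*√2235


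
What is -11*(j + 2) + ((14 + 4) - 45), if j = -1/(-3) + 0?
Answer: -158/3 ≈ -52.667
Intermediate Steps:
j = 1/3 (j = -1*(-1/3) + 0 = 1/3 + 0 = 1/3 ≈ 0.33333)
-11*(j + 2) + ((14 + 4) - 45) = -11*(1/3 + 2) + ((14 + 4) - 45) = -11*7/3 + (18 - 45) = -11*7/3 - 27 = -77/3 - 27 = -158/3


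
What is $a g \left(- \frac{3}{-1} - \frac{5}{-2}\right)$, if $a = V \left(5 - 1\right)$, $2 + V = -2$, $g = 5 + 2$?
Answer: $-616$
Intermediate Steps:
$g = 7$
$V = -4$ ($V = -2 - 2 = -4$)
$a = -16$ ($a = - 4 \left(5 - 1\right) = \left(-4\right) 4 = -16$)
$a g \left(- \frac{3}{-1} - \frac{5}{-2}\right) = \left(-16\right) 7 \left(- \frac{3}{-1} - \frac{5}{-2}\right) = - 112 \left(\left(-3\right) \left(-1\right) - - \frac{5}{2}\right) = - 112 \left(3 + \frac{5}{2}\right) = \left(-112\right) \frac{11}{2} = -616$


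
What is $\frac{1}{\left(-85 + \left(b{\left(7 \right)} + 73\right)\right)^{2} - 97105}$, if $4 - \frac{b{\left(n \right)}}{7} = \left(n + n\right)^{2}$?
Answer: $\frac{1}{1741631} \approx 5.7417 \cdot 10^{-7}$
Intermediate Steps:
$b{\left(n \right)} = 28 - 28 n^{2}$ ($b{\left(n \right)} = 28 - 7 \left(n + n\right)^{2} = 28 - 7 \left(2 n\right)^{2} = 28 - 7 \cdot 4 n^{2} = 28 - 28 n^{2}$)
$\frac{1}{\left(-85 + \left(b{\left(7 \right)} + 73\right)\right)^{2} - 97105} = \frac{1}{\left(-85 + \left(\left(28 - 28 \cdot 7^{2}\right) + 73\right)\right)^{2} - 97105} = \frac{1}{\left(-85 + \left(\left(28 - 1372\right) + 73\right)\right)^{2} - 97105} = \frac{1}{\left(-85 + \left(-1344 + 73\right)\right)^{2} - 97105} = \frac{1}{\left(-85 - 1271\right)^{2} - 97105} = \frac{1}{\left(-1356\right)^{2} - 97105} = \frac{1}{1838736 - 97105} = \frac{1}{1741631}$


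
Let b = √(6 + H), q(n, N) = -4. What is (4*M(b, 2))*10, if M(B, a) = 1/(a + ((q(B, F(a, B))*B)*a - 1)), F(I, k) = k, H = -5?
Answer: -40/7 ≈ -5.7143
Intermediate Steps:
b = 1 (b = √(6 - 5) = √1 = 1)
M(B, a) = 1/(-1 + a - 4*B*a) (M(B, a) = 1/(a + ((-4*B)*a - 1)) = 1/(a + (-4*B*a - 1)) = 1/(a + (-1 - 4*B*a)) = 1/(-1 + a - 4*B*a))
(4*M(b, 2))*10 = (4/(-1 + 2 - 4*1*2))*10 = (4/(-1 + 2 - 8))*10 = (4/(-7))*10 = (4*(-⅐))*10 = -4/7*10 = -40/7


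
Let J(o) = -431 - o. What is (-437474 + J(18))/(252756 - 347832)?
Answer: 437923/95076 ≈ 4.6060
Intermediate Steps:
(-437474 + J(18))/(252756 - 347832) = (-437474 + (-431 - 1*18))/(252756 - 347832) = (-437474 + (-431 - 18))/(-95076) = (-437474 - 449)*(-1/95076) = -437923*(-1/95076) = 437923/95076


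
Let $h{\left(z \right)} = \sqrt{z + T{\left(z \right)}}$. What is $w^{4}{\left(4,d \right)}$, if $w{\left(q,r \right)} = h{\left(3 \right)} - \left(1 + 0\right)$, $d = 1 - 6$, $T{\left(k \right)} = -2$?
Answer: $0$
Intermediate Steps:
$d = -5$ ($d = 1 - 6 = -5$)
$h{\left(z \right)} = \sqrt{-2 + z}$ ($h{\left(z \right)} = \sqrt{z - 2} = \sqrt{-2 + z}$)
$w{\left(q,r \right)} = 0$ ($w{\left(q,r \right)} = \sqrt{-2 + 3} - \left(1 + 0\right) = \sqrt{1} - 1 = 1 - 1 = 0$)
$w^{4}{\left(4,d \right)} = 0^{4} = 0$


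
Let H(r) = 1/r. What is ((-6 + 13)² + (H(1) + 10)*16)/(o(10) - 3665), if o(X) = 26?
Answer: -75/1213 ≈ -0.061830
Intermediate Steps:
((-6 + 13)² + (H(1) + 10)*16)/(o(10) - 3665) = ((-6 + 13)² + (1/1 + 10)*16)/(26 - 3665) = (7² + (1 + 10)*16)/(-3639) = (49 + 11*16)*(-1/3639) = (49 + 176)*(-1/3639) = 225*(-1/3639) = -75/1213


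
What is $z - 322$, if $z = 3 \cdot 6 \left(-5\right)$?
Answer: $-412$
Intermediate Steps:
$z = -90$ ($z = 18 \left(-5\right) = -90$)
$z - 322 = -90 - 322 = -412$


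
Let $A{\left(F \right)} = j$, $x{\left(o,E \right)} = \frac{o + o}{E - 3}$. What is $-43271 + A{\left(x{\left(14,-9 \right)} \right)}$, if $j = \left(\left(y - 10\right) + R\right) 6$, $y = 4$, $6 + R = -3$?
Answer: $-43361$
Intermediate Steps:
$R = -9$ ($R = -6 - 3 = -9$)
$x{\left(o,E \right)} = \frac{2 o}{-3 + E}$
$j = -90$ ($j = \left(\left(4 - 10\right) - 9\right) 6 = \left(-6 - 9\right) 6 = \left(-15\right) 6 = -90$)
$A{\left(F \right)} = -90$
$-43271 + A{\left(x{\left(14,-9 \right)} \right)} = -43271 - 90 = -43361$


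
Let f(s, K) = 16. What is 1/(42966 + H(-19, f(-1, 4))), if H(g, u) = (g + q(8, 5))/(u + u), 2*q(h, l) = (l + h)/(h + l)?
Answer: 64/2749787 ≈ 2.3275e-5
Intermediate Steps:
q(h, l) = ½ (q(h, l) = ((l + h)/(h + l))/2 = ((h + l)/(h + l))/2 = (½)*1 = ½)
H(g, u) = (½ + g)/(2*u) (H(g, u) = (g + ½)/(u + u) = (½ + g)/((2*u)) = (½ + g)*(1/(2*u)) = (½ + g)/(2*u))
1/(42966 + H(-19, f(-1, 4))) = 1/(42966 + (¼)*(1 + 2*(-19))/16) = 1/(42966 + (¼)*(1/16)*(1 - 38)) = 1/(42966 + (¼)*(1/16)*(-37)) = 1/(42966 - 37/64) = 1/(2749787/64) = 64/2749787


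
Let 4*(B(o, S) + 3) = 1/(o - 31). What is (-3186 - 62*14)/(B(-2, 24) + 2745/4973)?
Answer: 2661191544/1611941 ≈ 1650.9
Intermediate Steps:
B(o, S) = -3 + 1/(4*(-31 + o)) (B(o, S) = -3 + 1/(4*(o - 31)) = -3 + 1/(4*(-31 + o)))
(-3186 - 62*14)/(B(-2, 24) + 2745/4973) = (-3186 - 62*14)/((373 - 12*(-2))/(4*(-31 - 2)) + 2745/4973) = (-3186 - 868)/((¼)*(373 + 24)/(-33) + 2745*(1/4973)) = -4054/((¼)*(-1/33)*397 + 2745/4973) = -4054/(-397/132 + 2745/4973) = -4054/(-1611941/656436) = -4054*(-656436/1611941) = 2661191544/1611941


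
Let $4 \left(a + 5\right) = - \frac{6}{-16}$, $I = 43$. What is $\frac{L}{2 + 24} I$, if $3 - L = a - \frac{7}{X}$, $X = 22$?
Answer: $\frac{124485}{9152} \approx 13.602$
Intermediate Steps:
$a = - \frac{157}{32}$ ($a = -5 + \frac{\left(-6\right) \frac{1}{-16}}{4} = -5 + \frac{\left(-6\right) \left(- \frac{1}{16}\right)}{4} = -5 + \frac{1}{4} \cdot \frac{3}{8} = -5 + \frac{3}{32} = - \frac{157}{32} \approx -4.9063$)
$L = \frac{2895}{352}$ ($L = 3 - \left(- \frac{157}{32} - \frac{7}{22}\right) = 3 - - \frac{1839}{352} = 3 + \frac{1839}{352} = \frac{2895}{352} \approx 8.2244$)
$\frac{L}{2 + 24} I = \frac{1}{2 + 24} \cdot \frac{2895}{352} \cdot 43 = \frac{1}{26} \cdot \frac{2895}{352} \cdot 43 = \frac{2895}{9152} \cdot 43 = \frac{124485}{9152}$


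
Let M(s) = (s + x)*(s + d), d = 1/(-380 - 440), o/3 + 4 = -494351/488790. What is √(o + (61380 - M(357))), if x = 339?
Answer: I*√8349452014379413110/6680130 ≈ 432.56*I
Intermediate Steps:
o = -2449511/162930 (o = -12 + 3*(-494351/488790) = -12 - 494351/162930 = -2449511/162930 ≈ -15.034)
d = -1/820 (d = 1/(-820) = -1/820 ≈ -0.0012195)
M(s) = (339 + s)*(-1/820 + s) (M(s) = (s + 339)*(s - 1/820) = (339 + s)*(-1/820 + s))
√(o + (61380 - M(357))) = √(-2449511/162930 + (61380 - (-339/820 + 357² + (277979/820)*357))) = √(-2449511/162930 + (61380 - (-339/820 + 127449 + 99238503/820))) = √(-2449511/162930 + (61380 - 1*50936586/205)) = √(-2449511/162930 + (61380 - 50936586/205)) = √(-2449511/162930 - 38353686/205) = √(-1249893641947/6680130) = I*√8349452014379413110/6680130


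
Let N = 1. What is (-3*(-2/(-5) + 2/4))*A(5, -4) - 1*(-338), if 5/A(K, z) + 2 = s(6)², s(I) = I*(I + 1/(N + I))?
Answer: 44929693/132932 ≈ 337.99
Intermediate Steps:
s(I) = I*(I + 1/(1 + I))
A(K, z) = 245/66466 (A(K, z) = 5/(-2 + (6*(1 + 6 + 6²)/(1 + 6))²) = 5/(-2 + (6*(1 + 6 + 36)/7)²) = 5/(-2 + (6*(⅐)*43)²) = 5/(-2 + (258/7)²) = 5/(-2 + 66564/49) = 5/(66466/49) = 5*(49/66466) = 245/66466)
(-3*(-2/(-5) + 2/4))*A(5, -4) - 1*(-338) = -3*(-2/(-5) + 2/4)*(245/66466) - 1*(-338) = -3*(-2*(-⅕) + 2*(¼))*(245/66466) + 338 = -3*(⅖ + ½)*(245/66466) + 338 = -3*9/10*(245/66466) + 338 = -27/10*245/66466 + 338 = -1323/132932 + 338 = 44929693/132932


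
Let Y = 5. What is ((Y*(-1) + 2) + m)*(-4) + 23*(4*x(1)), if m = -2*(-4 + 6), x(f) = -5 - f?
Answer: -524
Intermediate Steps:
m = -4 (m = -2*2 = -4)
((Y*(-1) + 2) + m)*(-4) + 23*(4*x(1)) = ((5*(-1) + 2) - 4)*(-4) + 23*(4*(-5 - 1*1)) = ((-5 + 2) - 4)*(-4) + 23*(4*(-5 - 1)) = (-3 - 4)*(-4) + 23*(4*(-6)) = -7*(-4) + 23*(-24) = 28 - 552 = -524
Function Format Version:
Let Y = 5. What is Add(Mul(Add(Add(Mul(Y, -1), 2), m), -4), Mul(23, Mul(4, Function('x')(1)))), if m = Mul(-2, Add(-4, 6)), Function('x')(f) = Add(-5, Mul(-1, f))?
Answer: -524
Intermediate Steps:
m = -4 (m = Mul(-2, 2) = -4)
Add(Mul(Add(Add(Mul(Y, -1), 2), m), -4), Mul(23, Mul(4, Function('x')(1)))) = Add(Mul(Add(Add(Mul(5, -1), 2), -4), -4), Mul(23, Mul(4, Add(-5, Mul(-1, 1))))) = Add(Mul(Add(Add(-5, 2), -4), -4), Mul(23, Mul(4, Add(-5, -1)))) = Add(Mul(Add(-3, -4), -4), Mul(23, Mul(4, -6))) = Add(Mul(-7, -4), Mul(23, -24)) = Add(28, -552) = -524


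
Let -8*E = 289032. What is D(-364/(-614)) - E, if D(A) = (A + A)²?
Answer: 3405254617/94249 ≈ 36130.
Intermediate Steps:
E = -36129 (E = -⅛*289032 = -36129)
D(A) = 4*A² (D(A) = (2*A)² = 4*A²)
D(-364/(-614)) - E = 4*(-364/(-614))² - 1*(-36129) = 4*(-364*(-1/614))² + 36129 = 4*(182/307)² + 36129 = 4*(33124/94249) + 36129 = 132496/94249 + 36129 = 3405254617/94249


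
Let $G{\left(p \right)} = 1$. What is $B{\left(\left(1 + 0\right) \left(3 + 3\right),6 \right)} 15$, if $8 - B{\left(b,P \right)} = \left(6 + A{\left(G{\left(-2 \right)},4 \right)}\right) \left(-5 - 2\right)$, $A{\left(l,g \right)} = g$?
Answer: $1170$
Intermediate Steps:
$B{\left(b,P \right)} = 78$ ($B{\left(b,P \right)} = 8 - \left(6 + 4\right) \left(-5 - 2\right) = 8 - 10 \left(-7\right) = 8 - -70 = 8 + 70 = 78$)
$B{\left(\left(1 + 0\right) \left(3 + 3\right),6 \right)} 15 = 78 \cdot 15 = 1170$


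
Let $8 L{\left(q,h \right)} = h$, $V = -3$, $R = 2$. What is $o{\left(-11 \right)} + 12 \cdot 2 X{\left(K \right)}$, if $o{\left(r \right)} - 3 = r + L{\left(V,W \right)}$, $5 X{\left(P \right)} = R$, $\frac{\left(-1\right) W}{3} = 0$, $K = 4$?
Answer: $\frac{8}{5} \approx 1.6$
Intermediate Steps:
$W = 0$ ($W = \left(-3\right) 0 = 0$)
$X{\left(P \right)} = \frac{2}{5}$ ($X{\left(P \right)} = \frac{1}{5} \cdot 2 = \frac{2}{5}$)
$L{\left(q,h \right)} = \frac{h}{8}$
$o{\left(r \right)} = 3 + r$ ($o{\left(r \right)} = 3 + \left(r + \frac{1}{8} \cdot 0\right) = 3 + \left(r + 0\right) = 3 + r$)
$o{\left(-11 \right)} + 12 \cdot 2 X{\left(K \right)} = \left(3 - 11\right) + 12 \cdot 2 \cdot \frac{2}{5} = -8 + 24 \cdot \frac{2}{5} = -8 + \frac{48}{5} = \frac{8}{5}$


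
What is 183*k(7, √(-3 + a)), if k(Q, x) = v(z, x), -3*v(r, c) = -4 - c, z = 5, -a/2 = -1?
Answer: 244 + 61*I ≈ 244.0 + 61.0*I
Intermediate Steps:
a = 2 (a = -2*(-1) = 2)
v(r, c) = 4/3 + c/3 (v(r, c) = -(-4 - c)/3 = 4/3 + c/3)
k(Q, x) = 4/3 + x/3
183*k(7, √(-3 + a)) = 183*(4/3 + √(-3 + 2)/3) = 183*(4/3 + √(-1)/3) = 183*(4/3 + I/3) = 244 + 61*I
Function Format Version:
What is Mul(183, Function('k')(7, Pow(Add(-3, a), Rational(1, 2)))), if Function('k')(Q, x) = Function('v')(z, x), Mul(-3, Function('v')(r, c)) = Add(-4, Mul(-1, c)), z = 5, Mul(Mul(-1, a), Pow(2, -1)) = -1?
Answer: Add(244, Mul(61, I)) ≈ Add(244.00, Mul(61.000, I))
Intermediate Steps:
a = 2 (a = Mul(-2, -1) = 2)
Function('v')(r, c) = Add(Rational(4, 3), Mul(Rational(1, 3), c)) (Function('v')(r, c) = Mul(Rational(-1, 3), Add(-4, Mul(-1, c))) = Add(Rational(4, 3), Mul(Rational(1, 3), c)))
Function('k')(Q, x) = Add(Rational(4, 3), Mul(Rational(1, 3), x))
Mul(183, Function('k')(7, Pow(Add(-3, a), Rational(1, 2)))) = Mul(183, Add(Rational(4, 3), Mul(Rational(1, 3), Pow(Add(-3, 2), Rational(1, 2))))) = Mul(183, Add(Rational(4, 3), Mul(Rational(1, 3), Pow(-1, Rational(1, 2))))) = Mul(183, Add(Rational(4, 3), Mul(Rational(1, 3), I))) = Add(244, Mul(61, I))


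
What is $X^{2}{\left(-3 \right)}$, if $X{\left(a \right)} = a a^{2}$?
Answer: $729$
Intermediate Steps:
$X{\left(a \right)} = a^{3}$
$X^{2}{\left(-3 \right)} = \left(\left(-3\right)^{3}\right)^{2} = \left(-27\right)^{2} = 729$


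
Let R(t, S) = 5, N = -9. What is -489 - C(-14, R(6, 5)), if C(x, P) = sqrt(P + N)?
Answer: -489 - 2*I ≈ -489.0 - 2.0*I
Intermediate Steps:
C(x, P) = sqrt(-9 + P) (C(x, P) = sqrt(P - 9) = sqrt(-9 + P))
-489 - C(-14, R(6, 5)) = -489 - sqrt(-9 + 5) = -489 - sqrt(-4) = -489 - 2*I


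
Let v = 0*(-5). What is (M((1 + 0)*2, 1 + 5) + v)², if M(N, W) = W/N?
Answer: 9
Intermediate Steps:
v = 0
(M((1 + 0)*2, 1 + 5) + v)² = ((1 + 5)/(((1 + 0)*2)) + 0)² = (6/((1*2)) + 0)² = (6/2 + 0)² = (6*(½) + 0)² = (3 + 0)² = 3² = 9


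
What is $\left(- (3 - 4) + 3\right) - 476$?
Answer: $-472$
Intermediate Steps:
$\left(- (3 - 4) + 3\right) - 476 = \left(\left(-1\right) \left(-1\right) + 3\right) - 476 = \left(1 + 3\right) - 476 = 4 - 476 = -472$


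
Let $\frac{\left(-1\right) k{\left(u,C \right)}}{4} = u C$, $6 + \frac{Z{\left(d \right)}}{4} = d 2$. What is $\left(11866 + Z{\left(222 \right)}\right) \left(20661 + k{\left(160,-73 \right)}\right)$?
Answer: $917594458$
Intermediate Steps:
$Z{\left(d \right)} = -24 + 8 d$ ($Z{\left(d \right)} = -24 + 4 d 2 = -24 + 4 \cdot 2 d = -24 + 8 d$)
$k{\left(u,C \right)} = - 4 C u$ ($k{\left(u,C \right)} = - 4 u C = - 4 C u$)
$\left(11866 + Z{\left(222 \right)}\right) \left(20661 + k{\left(160,-73 \right)}\right) = \left(11866 + \left(-24 + 8 \cdot 222\right)\right) \left(20661 - \left(-292\right) 160\right) = \left(11866 + \left(-24 + 1776\right)\right) \left(20661 + 46720\right) = \left(11866 + 1752\right) 67381 = 13618 \cdot 67381 = 917594458$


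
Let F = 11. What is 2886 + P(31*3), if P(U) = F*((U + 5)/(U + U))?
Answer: 268937/93 ≈ 2891.8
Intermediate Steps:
P(U) = 11*(5 + U)/(2*U) (P(U) = 11*((U + 5)/(U + U)) = 11*((5 + U)/((2*U))) = 11*((5 + U)*(1/(2*U))) = 11*((5 + U)/(2*U)) = 11*(5 + U)/(2*U))
2886 + P(31*3) = 2886 + 11*(5 + 31*3)/(2*((31*3))) = 2886 + (11/2)*(5 + 93)/93 = 2886 + (11/2)*(1/93)*98 = 2886 + 539/93 = 268937/93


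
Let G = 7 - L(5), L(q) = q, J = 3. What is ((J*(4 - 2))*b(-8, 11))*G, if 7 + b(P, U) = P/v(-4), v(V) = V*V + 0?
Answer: -90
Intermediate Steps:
v(V) = V**2 (v(V) = V**2 + 0 = V**2)
G = 2 (G = 7 - 1*5 = 7 - 5 = 2)
b(P, U) = -7 + P/16 (b(P, U) = -7 + P/((-4)**2) = -7 + P/16)
((J*(4 - 2))*b(-8, 11))*G = ((3*(4 - 2))*(-7 + (1/16)*(-8)))*2 = ((3*2)*(-7 - 1/2))*2 = (6*(-15/2))*2 = -45*2 = -90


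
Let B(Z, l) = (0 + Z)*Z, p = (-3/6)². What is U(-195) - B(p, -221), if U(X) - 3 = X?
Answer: -3073/16 ≈ -192.06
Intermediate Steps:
p = ¼ (p = (-3*⅙)² = (-½)² = ¼ ≈ 0.25000)
U(X) = 3 + X
B(Z, l) = Z² (B(Z, l) = Z*Z = Z²)
U(-195) - B(p, -221) = (3 - 195) - (¼)² = -192 - 1*1/16 = -192 - 1/16 = -3073/16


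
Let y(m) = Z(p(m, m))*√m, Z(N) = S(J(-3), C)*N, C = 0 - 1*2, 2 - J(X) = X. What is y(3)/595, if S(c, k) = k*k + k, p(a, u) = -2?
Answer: -4*√3/595 ≈ -0.011644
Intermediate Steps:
J(X) = 2 - X
C = -2 (C = 0 - 2 = -2)
S(c, k) = k + k² (S(c, k) = k² + k = k + k²)
Z(N) = 2*N (Z(N) = (-2*(1 - 2))*N = (-2*(-1))*N = 2*N)
y(m) = -4*√m (y(m) = (2*(-2))*√m = -4*√m)
y(3)/595 = -4*√3/595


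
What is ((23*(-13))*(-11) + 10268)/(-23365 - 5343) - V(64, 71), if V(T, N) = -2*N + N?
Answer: 2024711/28708 ≈ 70.528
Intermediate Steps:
V(T, N) = -N
((23*(-13))*(-11) + 10268)/(-23365 - 5343) - V(64, 71) = ((23*(-13))*(-11) + 10268)/(-23365 - 5343) - (-1)*71 = (-299*(-11) + 10268)/(-28708) - 1*(-71) = (3289 + 10268)*(-1/28708) + 71 = 13557*(-1/28708) + 71 = -13557/28708 + 71 = 2024711/28708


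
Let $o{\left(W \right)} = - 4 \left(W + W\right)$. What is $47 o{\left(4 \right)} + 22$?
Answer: $-1482$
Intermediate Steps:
$o{\left(W \right)} = - 8 W$ ($o{\left(W \right)} = - 4 \cdot 2 W = - 8 W$)
$47 o{\left(4 \right)} + 22 = 47 \left(\left(-8\right) 4\right) + 22 = 47 \left(-32\right) + 22 = -1504 + 22 = -1482$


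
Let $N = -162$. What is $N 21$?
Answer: $-3402$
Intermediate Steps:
$N 21 = \left(-162\right) 21 = -3402$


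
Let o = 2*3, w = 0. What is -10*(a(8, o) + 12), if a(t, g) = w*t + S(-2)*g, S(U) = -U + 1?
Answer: -300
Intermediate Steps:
o = 6
S(U) = 1 - U
a(t, g) = 3*g (a(t, g) = 0*t + (1 - 1*(-2))*g = 0 + (1 + 2)*g = 0 + 3*g = 3*g)
-10*(a(8, o) + 12) = -10*(3*6 + 12) = -10*(18 + 12) = -10*30 = -300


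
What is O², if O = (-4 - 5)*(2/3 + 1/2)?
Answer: 441/4 ≈ 110.25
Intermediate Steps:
O = -21/2 (O = -9*(2*(⅓) + 1*(½)) = -9*(⅔ + ½) = -9*7/6 = -21/2 ≈ -10.500)
O² = (-21/2)² = 441/4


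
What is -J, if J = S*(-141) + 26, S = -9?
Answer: -1295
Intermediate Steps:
J = 1295 (J = -9*(-141) + 26 = 1269 + 26 = 1295)
-J = -1*1295 = -1295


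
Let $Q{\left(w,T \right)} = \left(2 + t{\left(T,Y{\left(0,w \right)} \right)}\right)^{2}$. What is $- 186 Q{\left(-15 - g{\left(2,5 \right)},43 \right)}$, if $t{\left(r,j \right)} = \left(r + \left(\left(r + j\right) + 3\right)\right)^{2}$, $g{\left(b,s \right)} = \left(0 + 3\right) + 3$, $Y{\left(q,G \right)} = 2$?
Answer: $-12761104554$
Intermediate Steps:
$g{\left(b,s \right)} = 6$ ($g{\left(b,s \right)} = 3 + 3 = 6$)
$t{\left(r,j \right)} = \left(3 + j + 2 r\right)^{2}$ ($t{\left(r,j \right)} = \left(r + \left(\left(j + r\right) + 3\right)\right)^{2} = \left(r + \left(3 + j + r\right)\right)^{2} = \left(3 + j + 2 r\right)^{2}$)
$Q{\left(w,T \right)} = \left(2 + \left(5 + 2 T\right)^{2}\right)^{2}$ ($Q{\left(w,T \right)} = \left(2 + \left(3 + 2 + 2 T\right)^{2}\right)^{2} = \left(2 + \left(5 + 2 T\right)^{2}\right)^{2}$)
$- 186 Q{\left(-15 - g{\left(2,5 \right)},43 \right)} = - 186 \left(2 + \left(5 + 2 \cdot 43\right)^{2}\right)^{2} = - 186 \left(2 + \left(5 + 86\right)^{2}\right)^{2} = - 186 \left(2 + 91^{2}\right)^{2} = - 186 \left(2 + 8281\right)^{2} = - 186 \cdot 8283^{2} = \left(-186\right) 68608089 = -12761104554$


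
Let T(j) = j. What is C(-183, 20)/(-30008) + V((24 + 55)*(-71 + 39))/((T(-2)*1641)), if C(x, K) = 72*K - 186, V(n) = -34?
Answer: -70349/2238324 ≈ -0.031429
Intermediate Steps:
C(x, K) = -186 + 72*K
C(-183, 20)/(-30008) + V((24 + 55)*(-71 + 39))/((T(-2)*1641)) = (-186 + 72*20)/(-30008) - 34/((-2*1641)) = (-186 + 1440)*(-1/30008) - 34/(-3282) = 1254*(-1/30008) - 34*(-1/3282) = -57/1364 + 17/1641 = -70349/2238324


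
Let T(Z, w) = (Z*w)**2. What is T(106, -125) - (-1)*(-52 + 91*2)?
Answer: 175562630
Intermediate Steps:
T(Z, w) = Z**2*w**2
T(106, -125) - (-1)*(-52 + 91*2) = 106**2*(-125)**2 - (-1)*(-52 + 91*2) = 11236*15625 - (-1)*(-52 + 182) = 175562500 - (-1)*130 = 175562500 - 1*(-130) = 175562500 + 130 = 175562630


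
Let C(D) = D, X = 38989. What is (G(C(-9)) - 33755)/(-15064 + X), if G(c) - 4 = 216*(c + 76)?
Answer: -19279/23925 ≈ -0.80581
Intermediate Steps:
G(c) = 16420 + 216*c (G(c) = 4 + 216*(c + 76) = 4 + 216*(76 + c) = 4 + (16416 + 216*c) = 16420 + 216*c)
(G(C(-9)) - 33755)/(-15064 + X) = ((16420 + 216*(-9)) - 33755)/(-15064 + 38989) = ((16420 - 1944) - 33755)/23925 = (14476 - 33755)*(1/23925) = -19279*1/23925 = -19279/23925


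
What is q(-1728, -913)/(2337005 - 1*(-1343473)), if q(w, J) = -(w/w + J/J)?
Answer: -1/1840239 ≈ -5.4341e-7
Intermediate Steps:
q(w, J) = -2 (q(w, J) = -(1 + 1) = -1*2 = -2)
q(-1728, -913)/(2337005 - 1*(-1343473)) = -2/(2337005 - 1*(-1343473)) = -2/(2337005 + 1343473) = -2/3680478 = -2*1/3680478 = -1/1840239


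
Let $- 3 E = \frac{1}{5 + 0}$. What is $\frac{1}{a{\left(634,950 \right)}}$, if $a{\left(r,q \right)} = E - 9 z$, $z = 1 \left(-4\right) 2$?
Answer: $\frac{15}{1079} \approx 0.013902$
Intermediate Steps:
$z = -8$ ($z = \left(-4\right) 2 = -8$)
$E = - \frac{1}{15}$ ($E = - \frac{1}{3 \left(5 + 0\right)} = - \frac{1}{3 \cdot 5} = \left(- \frac{1}{3}\right) \frac{1}{5} = - \frac{1}{15} \approx -0.066667$)
$a{\left(r,q \right)} = \frac{1079}{15}$ ($a{\left(r,q \right)} = - \frac{1}{15} - -72 = - \frac{1}{15} + 72 = \frac{1079}{15}$)
$\frac{1}{a{\left(634,950 \right)}} = \frac{1}{\frac{1079}{15}} = \frac{15}{1079}$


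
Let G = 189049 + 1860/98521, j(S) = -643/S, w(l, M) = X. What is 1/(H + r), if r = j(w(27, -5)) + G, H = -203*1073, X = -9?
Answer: -886689/25446676787 ≈ -3.4845e-5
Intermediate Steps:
w(l, M) = -9
H = -217819
G = 18625298389/98521 (G = 189049 + 1860*(1/98521) = 189049 + 1860/98521 = 18625298389/98521 ≈ 1.8905e+5)
r = 167691034504/886689 (r = -643/(-9) + 18625298389/98521 = -643*(-⅑) + 18625298389/98521 = 643/9 + 18625298389/98521 = 167691034504/886689 ≈ 1.8912e+5)
1/(H + r) = 1/(-217819 + 167691034504/886689) = 1/(-25446676787/886689) = -886689/25446676787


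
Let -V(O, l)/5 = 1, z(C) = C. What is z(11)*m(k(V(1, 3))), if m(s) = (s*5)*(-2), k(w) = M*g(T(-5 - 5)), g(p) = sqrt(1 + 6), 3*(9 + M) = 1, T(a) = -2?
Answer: 2860*sqrt(7)/3 ≈ 2522.3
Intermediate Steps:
M = -26/3 (M = -9 + (1/3)*1 = -9 + 1/3 = -26/3 ≈ -8.6667)
V(O, l) = -5 (V(O, l) = -5*1 = -5)
g(p) = sqrt(7)
k(w) = -26*sqrt(7)/3
m(s) = -10*s (m(s) = (5*s)*(-2) = -10*s)
z(11)*m(k(V(1, 3))) = 11*(-(-260)*sqrt(7)/3) = 11*(260*sqrt(7)/3) = 2860*sqrt(7)/3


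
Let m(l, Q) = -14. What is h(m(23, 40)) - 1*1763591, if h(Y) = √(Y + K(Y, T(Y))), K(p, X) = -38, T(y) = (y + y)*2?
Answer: -1763591 + 2*I*√13 ≈ -1.7636e+6 + 7.2111*I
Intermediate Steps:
T(y) = 4*y (T(y) = (2*y)*2 = 4*y)
h(Y) = √(-38 + Y) (h(Y) = √(Y - 38) = √(-38 + Y))
h(m(23, 40)) - 1*1763591 = √(-38 - 14) - 1*1763591 = √(-52) - 1763591 = 2*I*√13 - 1763591 = -1763591 + 2*I*√13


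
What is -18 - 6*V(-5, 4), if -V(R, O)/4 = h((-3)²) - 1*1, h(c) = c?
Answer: 174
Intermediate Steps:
V(R, O) = -32 (V(R, O) = -4*((-3)² - 1*1) = -4*(9 - 1) = -4*8 = -32)
-18 - 6*V(-5, 4) = -18 - 6*(-32) = -18 + 192 = 174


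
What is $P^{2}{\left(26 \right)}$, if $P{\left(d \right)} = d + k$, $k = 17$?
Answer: $1849$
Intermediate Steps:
$P{\left(d \right)} = 17 + d$ ($P{\left(d \right)} = d + 17 = 17 + d$)
$P^{2}{\left(26 \right)} = \left(17 + 26\right)^{2} = 43^{2} = 1849$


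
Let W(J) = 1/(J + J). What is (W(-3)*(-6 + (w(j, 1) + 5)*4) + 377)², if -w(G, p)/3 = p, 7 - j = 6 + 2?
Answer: 1276900/9 ≈ 1.4188e+5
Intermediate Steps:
j = -1 (j = 7 - (6 + 2) = 7 - 1*8 = 7 - 8 = -1)
w(G, p) = -3*p
W(J) = 1/(2*J)
(W(-3)*(-6 + (w(j, 1) + 5)*4) + 377)² = (((½)/(-3))*(-6 + (-3*1 + 5)*4) + 377)² = (((½)*(-⅓))*(-6 + (-3 + 5)*4) + 377)² = (-(-6 + 2*4)/6 + 377)² = (-(-6 + 8)/6 + 377)² = (-⅙*2 + 377)² = (-⅓ + 377)² = (1130/3)² = 1276900/9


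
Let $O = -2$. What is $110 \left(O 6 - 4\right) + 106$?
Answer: $-1654$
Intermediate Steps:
$110 \left(O 6 - 4\right) + 106 = 110 \left(\left(-2\right) 6 - 4\right) + 106 = 110 \left(-12 - 4\right) + 106 = 110 \left(-16\right) + 106 = -1760 + 106 = -1654$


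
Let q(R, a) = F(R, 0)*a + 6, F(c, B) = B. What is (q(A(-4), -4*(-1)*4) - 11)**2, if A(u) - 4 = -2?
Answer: 25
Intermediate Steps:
A(u) = 2 (A(u) = 4 - 2 = 2)
q(R, a) = 6 (q(R, a) = 0*a + 6 = 0 + 6 = 6)
(q(A(-4), -4*(-1)*4) - 11)**2 = (6 - 11)**2 = (-5)**2 = 25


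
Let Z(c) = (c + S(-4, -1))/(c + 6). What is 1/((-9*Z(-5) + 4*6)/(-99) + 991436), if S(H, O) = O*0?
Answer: 33/32717365 ≈ 1.0086e-6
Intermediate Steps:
S(H, O) = 0
Z(c) = c/(6 + c) (Z(c) = (c + 0)/(c + 6) = c/(6 + c))
1/((-9*Z(-5) + 4*6)/(-99) + 991436) = 1/((-(-45)/(6 - 5) + 4*6)/(-99) + 991436) = 1/((-(-45)/1 + 24)*(-1/99) + 991436) = 1/((-(-45) + 24)*(-1/99) + 991436) = 1/((-9*(-5) + 24)*(-1/99) + 991436) = 1/((45 + 24)*(-1/99) + 991436) = 1/(69*(-1/99) + 991436) = 1/(-23/33 + 991436) = 1/(32717365/33) = 33/32717365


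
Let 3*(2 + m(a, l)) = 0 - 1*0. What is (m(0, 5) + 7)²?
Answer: 25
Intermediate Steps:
m(a, l) = -2 (m(a, l) = -2 + (0 - 1*0)/3 = -2 + (0 + 0)/3 = -2 + (⅓)*0 = -2 + 0 = -2)
(m(0, 5) + 7)² = (-2 + 7)² = 5² = 25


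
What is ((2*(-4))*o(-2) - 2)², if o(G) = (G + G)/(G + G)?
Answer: 100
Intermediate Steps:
o(G) = 1 (o(G) = (2*G)/((2*G)) = (2*G)*(1/(2*G)) = 1)
((2*(-4))*o(-2) - 2)² = ((2*(-4))*1 - 2)² = (-8*1 - 2)² = (-8 - 2)² = (-10)² = 100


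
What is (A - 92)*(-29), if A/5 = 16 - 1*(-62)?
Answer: -8642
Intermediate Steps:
A = 390 (A = 5*(16 - 1*(-62)) = 5*(16 + 62) = 5*78 = 390)
(A - 92)*(-29) = (390 - 92)*(-29) = 298*(-29) = -8642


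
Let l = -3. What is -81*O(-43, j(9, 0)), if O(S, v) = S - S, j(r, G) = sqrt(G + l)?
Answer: 0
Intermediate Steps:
j(r, G) = sqrt(-3 + G) (j(r, G) = sqrt(G - 3) = sqrt(-3 + G))
O(S, v) = 0
-81*O(-43, j(9, 0)) = -81*0 = 0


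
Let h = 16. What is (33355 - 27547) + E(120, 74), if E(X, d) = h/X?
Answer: 87122/15 ≈ 5808.1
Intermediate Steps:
E(X, d) = 16/X
(33355 - 27547) + E(120, 74) = (33355 - 27547) + 16/120 = 5808 + 16*(1/120) = 5808 + 2/15 = 87122/15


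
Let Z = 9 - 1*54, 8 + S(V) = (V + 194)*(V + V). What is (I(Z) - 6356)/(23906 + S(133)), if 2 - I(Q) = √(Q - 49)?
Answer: -353/6160 - I*√94/110880 ≈ -0.057305 - 8.744e-5*I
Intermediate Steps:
S(V) = -8 + 2*V*(194 + V) (S(V) = -8 + (V + 194)*(V + V) = -8 + (194 + V)*(2*V) = -8 + 2*V*(194 + V))
Z = -45 (Z = 9 - 54 = -45)
I(Q) = 2 - √(-49 + Q) (I(Q) = 2 - √(Q - 49) = 2 - √(-49 + Q))
(I(Z) - 6356)/(23906 + S(133)) = ((2 - √(-49 - 45)) - 6356)/(23906 + (-8 + 2*133² + 388*133)) = ((2 - √(-94)) - 6356)/(23906 + (-8 + 2*17689 + 51604)) = ((2 - I*√94) - 6356)/(23906 + (-8 + 35378 + 51604)) = ((2 - I*√94) - 6356)/(23906 + 86974) = (-6354 - I*√94)/110880 = (-6354 - I*√94)*(1/110880) = -353/6160 - I*√94/110880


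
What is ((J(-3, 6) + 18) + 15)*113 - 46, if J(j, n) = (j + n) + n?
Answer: 4700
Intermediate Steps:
J(j, n) = j + 2*n
((J(-3, 6) + 18) + 15)*113 - 46 = (((-3 + 2*6) + 18) + 15)*113 - 46 = (((-3 + 12) + 18) + 15)*113 - 46 = ((9 + 18) + 15)*113 - 46 = (27 + 15)*113 - 46 = 42*113 - 46 = 4746 - 46 = 4700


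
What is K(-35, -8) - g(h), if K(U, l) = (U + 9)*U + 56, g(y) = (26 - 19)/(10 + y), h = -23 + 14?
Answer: 959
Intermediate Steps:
h = -9
g(y) = 7/(10 + y)
K(U, l) = 56 + U*(9 + U) (K(U, l) = (9 + U)*U + 56 = U*(9 + U) + 56 = 56 + U*(9 + U))
K(-35, -8) - g(h) = (56 + (-35)² + 9*(-35)) - 7/(10 - 9) = (56 + 1225 - 315) - 7/1 = 966 - 7 = 959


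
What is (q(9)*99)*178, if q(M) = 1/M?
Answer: 1958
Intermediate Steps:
(q(9)*99)*178 = (99/9)*178 = ((⅑)*99)*178 = 11*178 = 1958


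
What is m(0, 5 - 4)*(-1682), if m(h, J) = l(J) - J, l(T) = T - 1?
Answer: 1682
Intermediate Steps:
l(T) = -1 + T
m(h, J) = -1 (m(h, J) = (-1 + J) - J = -1)
m(0, 5 - 4)*(-1682) = -1*(-1682) = 1682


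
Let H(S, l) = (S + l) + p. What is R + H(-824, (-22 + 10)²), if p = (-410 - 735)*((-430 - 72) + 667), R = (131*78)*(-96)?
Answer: -1170533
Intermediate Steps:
R = -980928 (R = 10218*(-96) = -980928)
p = -188925 (p = -1145*(-502 + 667) = -1145*165 = -188925)
H(S, l) = -188925 + S + l (H(S, l) = (S + l) - 188925 = -188925 + S + l)
R + H(-824, (-22 + 10)²) = -980928 + (-188925 - 824 + (-22 + 10)²) = -980928 + (-188925 - 824 + (-12)²) = -980928 + (-188925 - 824 + 144) = -980928 - 189605 = -1170533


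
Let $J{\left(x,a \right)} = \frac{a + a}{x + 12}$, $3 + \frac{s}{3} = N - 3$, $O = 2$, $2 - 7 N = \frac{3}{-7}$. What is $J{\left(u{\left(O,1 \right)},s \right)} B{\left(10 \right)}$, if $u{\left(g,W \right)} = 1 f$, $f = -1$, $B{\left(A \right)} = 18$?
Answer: $- \frac{29916}{539} \approx -55.503$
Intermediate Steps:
$N = \frac{17}{49}$ ($N = \frac{2}{7} - \frac{3 \frac{1}{-7}}{7} = \frac{2}{7} - \frac{3 \left(- \frac{1}{7}\right)}{7} = \frac{2}{7} - - \frac{3}{49} = \frac{2}{7} + \frac{3}{49} = \frac{17}{49} \approx 0.34694$)
$u{\left(g,W \right)} = -1$ ($u{\left(g,W \right)} = 1 \left(-1\right) = -1$)
$s = - \frac{831}{49}$ ($s = -9 + 3 \left(\frac{17}{49} - 3\right) = -9 + 3 \left(- \frac{130}{49}\right) = -9 - \frac{390}{49} = - \frac{831}{49} \approx -16.959$)
$J{\left(x,a \right)} = \frac{2 a}{12 + x}$
$J{\left(u{\left(O,1 \right)},s \right)} B{\left(10 \right)} = 2 \left(- \frac{831}{49}\right) \frac{1}{12 - 1} \cdot 18 = 2 \left(- \frac{831}{49}\right) \frac{1}{11} \cdot 18 = \left(- \frac{1662}{539}\right) 18 = - \frac{29916}{539}$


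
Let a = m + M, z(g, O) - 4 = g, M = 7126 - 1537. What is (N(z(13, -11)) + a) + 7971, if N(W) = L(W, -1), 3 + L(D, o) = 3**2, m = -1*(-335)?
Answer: 13901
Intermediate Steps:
M = 5589
z(g, O) = 4 + g
m = 335
L(D, o) = 6 (L(D, o) = -3 + 3**2 = -3 + 9 = 6)
N(W) = 6
a = 5924 (a = 335 + 5589 = 5924)
(N(z(13, -11)) + a) + 7971 = (6 + 5924) + 7971 = 5930 + 7971 = 13901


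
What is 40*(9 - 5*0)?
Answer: 360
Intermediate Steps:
40*(9 - 5*0) = 40*(9 + 0) = 40*9 = 360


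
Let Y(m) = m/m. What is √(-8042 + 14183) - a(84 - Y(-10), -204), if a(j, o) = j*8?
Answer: -664 + √6141 ≈ -585.64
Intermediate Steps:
Y(m) = 1
a(j, o) = 8*j
√(-8042 + 14183) - a(84 - Y(-10), -204) = √(-8042 + 14183) - 8*(84 - 1*1) = √6141 - 8*(84 - 1) = √6141 - 8*83 = √6141 - 1*664 = √6141 - 664 = -664 + √6141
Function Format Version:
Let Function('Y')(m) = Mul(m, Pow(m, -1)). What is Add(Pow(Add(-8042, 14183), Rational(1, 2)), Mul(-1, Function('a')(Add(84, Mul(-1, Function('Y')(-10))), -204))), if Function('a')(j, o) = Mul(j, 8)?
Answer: Add(-664, Pow(6141, Rational(1, 2))) ≈ -585.64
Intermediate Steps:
Function('Y')(m) = 1
Function('a')(j, o) = Mul(8, j)
Add(Pow(Add(-8042, 14183), Rational(1, 2)), Mul(-1, Function('a')(Add(84, Mul(-1, Function('Y')(-10))), -204))) = Add(Pow(Add(-8042, 14183), Rational(1, 2)), Mul(-1, Mul(8, Add(84, Mul(-1, 1))))) = Add(Pow(6141, Rational(1, 2)), Mul(-1, Mul(8, Add(84, -1)))) = Add(Pow(6141, Rational(1, 2)), Mul(-1, Mul(8, 83))) = Add(Pow(6141, Rational(1, 2)), Mul(-1, 664)) = Add(Pow(6141, Rational(1, 2)), -664) = Add(-664, Pow(6141, Rational(1, 2)))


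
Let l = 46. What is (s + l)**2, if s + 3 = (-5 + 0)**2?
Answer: 4624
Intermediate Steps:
s = 22 (s = -3 + (-5 + 0)**2 = -3 + (-5)**2 = -3 + 25 = 22)
(s + l)**2 = (22 + 46)**2 = 68**2 = 4624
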